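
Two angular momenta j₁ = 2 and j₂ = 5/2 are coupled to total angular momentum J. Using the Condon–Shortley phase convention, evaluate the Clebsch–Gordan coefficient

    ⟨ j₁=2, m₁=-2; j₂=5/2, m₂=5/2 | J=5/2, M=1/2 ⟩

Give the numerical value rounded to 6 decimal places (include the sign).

+√(3/14) ≈ +0.462910

triangle: 2!*2!*3!/8! = 24/40320
(j±m)!: 0!*4!*5!*0!*3!*2! = 34560
prefactor² = (2J+1)*Δ*N² = 864/7
  k=2: +1/(2!*0!*2!*3!*0!*0!) = 1/24
Σ = 1/24  ⇒  CG² = 864/7*1/24² = 3/14
CG = +√(3/14) = +0.462910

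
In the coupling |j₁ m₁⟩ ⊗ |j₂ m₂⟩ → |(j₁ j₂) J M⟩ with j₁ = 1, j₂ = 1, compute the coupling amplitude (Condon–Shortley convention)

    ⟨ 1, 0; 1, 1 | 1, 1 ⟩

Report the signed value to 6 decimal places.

-0.707107  (= −√(1/2))

j₁+j₂−J=1  J+j₁−j₂=1  J−j₁+j₂=1  j₁+j₂+J+1=4
(j₁±m₁, j₂±m₂, J±M) = (1,1,2,0,2,0)
P² = 1/2
sum k=1..1:
  [1] −1/1 = -1
S = -1
C² = P²·S² = 1/2 ; C = -0.707107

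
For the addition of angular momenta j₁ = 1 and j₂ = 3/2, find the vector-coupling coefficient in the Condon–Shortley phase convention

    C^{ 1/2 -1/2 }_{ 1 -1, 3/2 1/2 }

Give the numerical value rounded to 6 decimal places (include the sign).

+√(1/6) = +0.408248

√[2·2!0!1!/4! · 0!2!2!1!0!1!] = √(2/3)
  +(−1)^2/∏(2,0,0,0,0,1)! = 1/2  (running 1/2)
⟨..|..⟩ = √(2/3)·(1/2) = +0.408248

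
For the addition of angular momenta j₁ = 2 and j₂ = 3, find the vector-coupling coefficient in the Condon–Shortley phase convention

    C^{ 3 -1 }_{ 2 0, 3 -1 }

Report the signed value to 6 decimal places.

-0.387298  (= −√(3/20))

j₁+j₂−J=2  J+j₁−j₂=2  J−j₁+j₂=4  j₁+j₂+J+1=9
(j₁±m₁, j₂±m₂, J±M) = (2,2,2,4,2,4)
P² = 256/15
sum k=0..2:
  [0] +1/16 = 1/16
  [1] −1/6 = -1/6
  [2] +1/96 = 1/96
S = -3/32
C² = P²·S² = 3/20 ; C = -0.387298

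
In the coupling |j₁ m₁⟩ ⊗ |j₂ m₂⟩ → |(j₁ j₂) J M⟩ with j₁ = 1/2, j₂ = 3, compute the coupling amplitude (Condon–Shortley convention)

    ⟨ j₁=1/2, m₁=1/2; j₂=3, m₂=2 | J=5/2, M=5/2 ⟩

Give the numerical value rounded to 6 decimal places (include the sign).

triangle: 1!*0!*5!/7! = 120/5040
(j±m)!: 1!*0!*5!*1!*5!*0! = 14400
prefactor² = (2J+1)*Δ*N² = 14400/7
  k=0: +1/(0!*1!*0!*5!*0!*0!) = 1/120
Σ = 1/120  ⇒  CG² = 14400/7*1/120² = 1/7
CG = +√(1/7) = +0.377964

+√(1/7) ≈ +0.377964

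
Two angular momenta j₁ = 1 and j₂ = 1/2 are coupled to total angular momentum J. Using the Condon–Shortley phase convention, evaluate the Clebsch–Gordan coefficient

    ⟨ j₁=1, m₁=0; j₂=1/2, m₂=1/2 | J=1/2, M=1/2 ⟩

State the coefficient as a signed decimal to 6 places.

triangle: 1!*1!*0!/3! = 1/6
(j±m)!: 1!*1!*1!*0!*1!*0! = 1
prefactor² = (2J+1)*Δ*N² = 1/3
  k=1: −1/(1!*0!*0!*0!*1!*0!) = -1
Σ = -1  ⇒  CG² = 1/3*(-1)² = 1/3
CG = −√(1/3) = -0.577350

−√(1/3) ≈ -0.577350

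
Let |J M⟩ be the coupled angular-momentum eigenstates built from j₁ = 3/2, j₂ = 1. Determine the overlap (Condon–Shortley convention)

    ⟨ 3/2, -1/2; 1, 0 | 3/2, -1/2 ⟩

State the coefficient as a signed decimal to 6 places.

√[4·1!2!1!/5! · 1!2!1!1!1!2!] = √(4/15)
  +(−1)^0/∏(0,1,2,1,0,0)! = 1/2  (running 1/2)
  +(−1)^1/∏(1,0,1,0,1,1)! = -1  (running -1/2)
⟨..|..⟩ = √(4/15)·(-1/2) = -0.258199

−√(1/15) ≈ -0.258199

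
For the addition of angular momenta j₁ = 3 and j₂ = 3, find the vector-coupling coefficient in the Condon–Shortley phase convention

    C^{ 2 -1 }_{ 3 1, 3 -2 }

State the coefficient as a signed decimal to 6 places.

-0.422577

j₁+j₂−J=4  J+j₁−j₂=2  J−j₁+j₂=2  j₁+j₂+J+1=9
(j₁±m₁, j₂±m₂, J±M) = (4,2,1,5,1,3)
P² = 320/7
sum k=0..1:
  [0] +1/48 = 1/48
  [1] −1/12 = -1/12
S = -1/16
C² = P²·S² = 5/28 ; C = -0.422577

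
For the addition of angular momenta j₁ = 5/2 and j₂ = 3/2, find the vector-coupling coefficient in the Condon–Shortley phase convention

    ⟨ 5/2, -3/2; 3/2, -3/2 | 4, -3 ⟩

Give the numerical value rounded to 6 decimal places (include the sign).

triangle: 0!·5!·3!/9! = 720/362880
(j±m)!: 1!·4!·0!·3!·1!·7! = 725760
prefactor² = (2J+1)·Δ·N² = 12960
  k=0: +1/(0!·0!·4!·0!·1!·3!) = 1/144
Σ = 1/144  ⇒  CG² = 12960·1/144² = 5/8
CG = +√(5/8) = +0.790569

+√(5/8) = +0.790569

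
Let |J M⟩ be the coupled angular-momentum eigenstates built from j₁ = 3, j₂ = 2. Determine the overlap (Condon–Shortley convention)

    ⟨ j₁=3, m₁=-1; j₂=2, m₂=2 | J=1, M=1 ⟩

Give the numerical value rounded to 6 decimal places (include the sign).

+√(1/35) ≈ +0.169031

triangle: 4!·2!·0!/7! = 48/5040
(j±m)!: 2!·4!·4!·0!·2!·0! = 2304
prefactor² = (2J+1)·Δ·N² = 2304/35
  k=4: +1/(4!·0!·0!·0!·2!·0!) = 1/48
Σ = 1/48  ⇒  CG² = 2304/35·1/48² = 1/35
CG = +√(1/35) = +0.169031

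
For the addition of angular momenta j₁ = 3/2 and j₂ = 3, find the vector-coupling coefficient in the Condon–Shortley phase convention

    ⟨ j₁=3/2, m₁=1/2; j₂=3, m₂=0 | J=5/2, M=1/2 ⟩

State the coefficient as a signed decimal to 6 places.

−√(6/35) ≈ -0.414039

√[6·2!1!4!/8! · 2!1!3!3!3!2!] = √(216/35)
  +(−1)^0/∏(0,2,1,3,0,1)! = 1/12  (running 1/12)
  +(−1)^1/∏(1,1,0,2,1,2)! = -1/4  (running -1/6)
⟨..|..⟩ = √(216/35)·(-1/6) = -0.414039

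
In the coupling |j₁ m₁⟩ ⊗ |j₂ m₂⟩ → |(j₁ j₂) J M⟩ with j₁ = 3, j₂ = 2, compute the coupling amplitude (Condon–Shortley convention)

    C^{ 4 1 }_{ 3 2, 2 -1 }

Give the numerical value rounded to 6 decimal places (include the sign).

triangle: 1!×5!×3!/10! = 720/3628800
(j±m)!: 5!×1!×1!×3!×5!×3! = 518400
prefactor² = (2J+1)×Δ×N² = 6480/7
  k=0: +1/(0!×1!×1!×1!×4!×2!) = 1/48
  k=1: −1/(1!×0!×0!×0!×5!×3!) = -1/720
Σ = 7/360  ⇒  CG² = 6480/7×7/360² = 7/20
CG = +√(7/20) = +0.591608

+0.591608  (= +√(7/20))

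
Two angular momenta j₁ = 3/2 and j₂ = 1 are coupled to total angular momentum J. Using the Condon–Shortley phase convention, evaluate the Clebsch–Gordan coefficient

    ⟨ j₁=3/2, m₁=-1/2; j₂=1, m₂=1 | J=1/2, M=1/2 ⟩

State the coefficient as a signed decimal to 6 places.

√[2·2!1!0!/4! · 1!2!2!0!1!0!] = √(2/3)
  +(−1)^2/∏(2,0,0,0,1,0)! = 1/2  (running 1/2)
⟨..|..⟩ = √(2/3)·(1/2) = +0.408248

+√(1/6) = +0.408248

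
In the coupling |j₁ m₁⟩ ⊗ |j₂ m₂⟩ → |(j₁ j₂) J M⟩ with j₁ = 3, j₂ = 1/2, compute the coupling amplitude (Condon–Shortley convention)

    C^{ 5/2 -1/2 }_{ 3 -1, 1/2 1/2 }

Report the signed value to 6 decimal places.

−√(4/7) = -0.755929

j₁+j₂−J=1  J+j₁−j₂=5  J−j₁+j₂=0  j₁+j₂+J+1=7
(j₁±m₁, j₂±m₂, J±M) = (2,4,1,0,2,3)
P² = 576/7
sum k=1..1:
  [1] −1/12 = -1/12
S = -1/12
C² = P²·S² = 4/7 ; C = -0.755929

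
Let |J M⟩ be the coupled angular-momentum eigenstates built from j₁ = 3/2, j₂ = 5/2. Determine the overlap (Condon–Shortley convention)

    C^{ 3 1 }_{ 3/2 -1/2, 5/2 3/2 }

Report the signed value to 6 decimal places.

-0.639010  (= −√(49/120))

j₁+j₂−J=1  J+j₁−j₂=2  J−j₁+j₂=4  j₁+j₂+J+1=8
(j₁±m₁, j₂±m₂, J±M) = (1,2,4,1,4,2)
P² = 96/5
sum k=0..1:
  [0] +1/48 = 1/48
  [1] −1/6 = -1/6
S = -7/48
C² = P²·S² = 49/120 ; C = -0.639010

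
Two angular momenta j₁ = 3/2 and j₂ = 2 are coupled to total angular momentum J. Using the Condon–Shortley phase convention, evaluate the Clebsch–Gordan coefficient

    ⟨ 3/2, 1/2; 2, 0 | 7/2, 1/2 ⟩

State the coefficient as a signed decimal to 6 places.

triangle: 0!*3!*4!/8! = 144/40320
(j±m)!: 2!*1!*2!*2!*4!*3! = 1152
prefactor² = (2J+1)*Δ*N² = 1152/35
  k=0: +1/(0!*0!*1!*2!*2!*2!) = 1/8
Σ = 1/8  ⇒  CG² = 1152/35*1/8² = 18/35
CG = +√(18/35) = +0.717137

+√(18/35) ≈ +0.717137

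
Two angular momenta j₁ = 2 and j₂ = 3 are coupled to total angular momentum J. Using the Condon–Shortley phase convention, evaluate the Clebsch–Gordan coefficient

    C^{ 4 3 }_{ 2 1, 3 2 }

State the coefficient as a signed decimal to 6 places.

−√(1/20) ≈ -0.223607

j₁+j₂−J=1  J+j₁−j₂=3  J−j₁+j₂=5  j₁+j₂+J+1=10
(j₁±m₁, j₂±m₂, J±M) = (3,1,5,1,7,1)
P² = 6480
sum k=0..1:
  [0] +1/240 = 1/240
  [1] −1/144 = -1/144
S = -1/360
C² = P²·S² = 1/20 ; C = -0.223607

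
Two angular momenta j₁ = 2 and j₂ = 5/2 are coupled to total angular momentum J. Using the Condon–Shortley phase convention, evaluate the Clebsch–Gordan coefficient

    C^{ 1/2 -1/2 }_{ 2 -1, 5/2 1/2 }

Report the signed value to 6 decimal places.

−√(2/15) ≈ -0.365148

triangle: 4!×0!×1!/6! = 24/720
(j±m)!: 1!×3!×3!×2!×0!×1! = 72
prefactor² = (2J+1)×Δ×N² = 24/5
  k=3: −1/(3!×1!×0!×0!×0!×1!) = -1/6
Σ = -1/6  ⇒  CG² = 24/5×(-1/6)² = 2/15
CG = −√(2/15) = -0.365148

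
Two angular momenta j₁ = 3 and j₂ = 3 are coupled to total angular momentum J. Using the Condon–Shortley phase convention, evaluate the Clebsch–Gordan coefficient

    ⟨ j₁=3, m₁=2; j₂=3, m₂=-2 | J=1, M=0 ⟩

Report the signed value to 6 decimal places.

−√(1/7) = -0.377964

j₁+j₂−J=5  J+j₁−j₂=1  J−j₁+j₂=1  j₁+j₂+J+1=8
(j₁±m₁, j₂±m₂, J±M) = (5,1,1,5,1,1)
P² = 900/7
sum k=0..1:
  [0] +1/120 = 1/120
  [1] −1/24 = -1/24
S = -1/30
C² = P²·S² = 1/7 ; C = -0.377964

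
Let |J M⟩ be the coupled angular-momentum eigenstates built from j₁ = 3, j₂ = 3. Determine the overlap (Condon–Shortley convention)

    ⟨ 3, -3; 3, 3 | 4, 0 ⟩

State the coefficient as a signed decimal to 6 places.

+0.241747

triangle: 2!×4!×4!/11! = 1152/39916800
(j±m)!: 0!×6!×6!×0!×4!×4! = 298598400
prefactor² = (2J+1)×Δ×N² = 5971968/77
  k=2: +1/(2!×0!×4!×4!×0!×0!) = 1/1152
Σ = 1/1152  ⇒  CG² = 5971968/77×1/1152² = 9/154
CG = +√(9/154) = +0.241747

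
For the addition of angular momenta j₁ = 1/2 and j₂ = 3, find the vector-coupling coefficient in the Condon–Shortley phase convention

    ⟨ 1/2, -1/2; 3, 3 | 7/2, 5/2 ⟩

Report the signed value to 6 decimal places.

+√(1/7) = +0.377964

j₁+j₂−J=0  J+j₁−j₂=1  J−j₁+j₂=6  j₁+j₂+J+1=8
(j₁±m₁, j₂±m₂, J±M) = (0,1,6,0,6,1)
P² = 518400/7
sum k=0..0:
  [0] +1/720 = 1/720
S = 1/720
C² = P²·S² = 1/7 ; C = +0.377964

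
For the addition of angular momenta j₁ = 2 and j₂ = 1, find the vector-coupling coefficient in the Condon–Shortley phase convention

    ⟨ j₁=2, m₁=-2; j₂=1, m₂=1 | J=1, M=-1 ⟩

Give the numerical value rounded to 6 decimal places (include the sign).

+√(3/5) ≈ +0.774597

√[3·2!2!0!/5! · 0!4!2!0!0!2!] = √(48/5)
  +(−1)^2/∏(2,0,2,0,0,0)! = 1/4  (running 1/4)
⟨..|..⟩ = √(48/5)·(1/4) = +0.774597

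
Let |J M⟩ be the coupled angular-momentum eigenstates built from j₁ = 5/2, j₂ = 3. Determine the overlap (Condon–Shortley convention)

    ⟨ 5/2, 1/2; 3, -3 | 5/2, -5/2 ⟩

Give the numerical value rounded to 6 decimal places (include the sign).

√[6·3!2!3!/9! · 3!2!0!6!0!5!] = √(8640/7)
  +(−1)^0/∏(0,3,2,0,0,3)! = 1/72  (running 1/72)
⟨..|..⟩ = √(8640/7)·(1/72) = +0.487950

+0.487950  (= +√(5/21))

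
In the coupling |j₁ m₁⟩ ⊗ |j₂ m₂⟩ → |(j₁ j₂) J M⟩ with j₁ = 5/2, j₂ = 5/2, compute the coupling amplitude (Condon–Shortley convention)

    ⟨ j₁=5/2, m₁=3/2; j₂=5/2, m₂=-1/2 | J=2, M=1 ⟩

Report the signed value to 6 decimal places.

-0.377964  (= −√(1/7))

j₁+j₂−J=3  J+j₁−j₂=2  J−j₁+j₂=2  j₁+j₂+J+1=8
(j₁±m₁, j₂±m₂, J±M) = (4,1,2,3,3,1)
P² = 36/7
sum k=0..1:
  [0] +1/12 = 1/12
  [1] −1/4 = -1/4
S = -1/6
C² = P²·S² = 1/7 ; C = -0.377964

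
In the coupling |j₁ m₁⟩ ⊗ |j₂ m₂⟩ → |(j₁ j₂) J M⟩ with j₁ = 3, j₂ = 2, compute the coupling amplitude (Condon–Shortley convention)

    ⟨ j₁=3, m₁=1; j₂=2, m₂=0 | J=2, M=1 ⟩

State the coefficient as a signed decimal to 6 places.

-0.377964

j₁+j₂−J=3  J+j₁−j₂=3  J−j₁+j₂=1  j₁+j₂+J+1=8
(j₁±m₁, j₂±m₂, J±M) = (4,2,2,2,3,1)
P² = 36/7
sum k=1..2:
  [1] −1/4 = -1/4
  [2] +1/12 = 1/12
S = -1/6
C² = P²·S² = 1/7 ; C = -0.377964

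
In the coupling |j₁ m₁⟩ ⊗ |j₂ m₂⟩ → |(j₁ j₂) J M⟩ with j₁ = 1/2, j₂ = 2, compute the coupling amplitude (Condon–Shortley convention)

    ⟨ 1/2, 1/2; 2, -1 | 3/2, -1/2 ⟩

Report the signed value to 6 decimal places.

√[4·1!0!3!/5! · 1!0!1!3!1!2!] = √(12/5)
  +(−1)^0/∏(0,1,0,1,0,2)! = 1/2  (running 1/2)
⟨..|..⟩ = √(12/5)·(1/2) = +0.774597

+√(3/5) ≈ +0.774597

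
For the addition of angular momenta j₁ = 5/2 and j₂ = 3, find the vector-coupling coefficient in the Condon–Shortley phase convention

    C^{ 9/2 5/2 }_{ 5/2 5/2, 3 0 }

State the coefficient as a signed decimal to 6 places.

√[10·1!4!5!/11! · 5!0!3!3!7!2!] = √(345600/11)
  +(−1)^0/∏(0,1,0,3,4,2)! = 1/288  (running 1/288)
⟨..|..⟩ = √(345600/11)·(1/288) = +0.615457

+0.615457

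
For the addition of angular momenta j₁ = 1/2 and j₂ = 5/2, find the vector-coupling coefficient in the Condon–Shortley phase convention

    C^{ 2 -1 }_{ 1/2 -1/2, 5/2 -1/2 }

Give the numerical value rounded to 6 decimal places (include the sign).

j₁+j₂−J=1  J+j₁−j₂=0  J−j₁+j₂=4  j₁+j₂+J+1=6
(j₁±m₁, j₂±m₂, J±M) = (0,1,2,3,1,3)
P² = 12
sum k=1..1:
  [1] −1/6 = -1/6
S = -1/6
C² = P²·S² = 1/3 ; C = -0.577350

−√(1/3) = -0.577350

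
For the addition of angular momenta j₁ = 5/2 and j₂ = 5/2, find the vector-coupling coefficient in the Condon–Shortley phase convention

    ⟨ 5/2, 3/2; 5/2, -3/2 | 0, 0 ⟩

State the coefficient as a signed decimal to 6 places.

-0.408248  (= −√(1/6))

√[1·5!0!0!/6! · 4!1!1!4!0!0!] = √(96)
  +(−1)^1/∏(1,4,0,0,0,0)! = -1/24  (running -1/24)
⟨..|..⟩ = √(96)·(-1/24) = -0.408248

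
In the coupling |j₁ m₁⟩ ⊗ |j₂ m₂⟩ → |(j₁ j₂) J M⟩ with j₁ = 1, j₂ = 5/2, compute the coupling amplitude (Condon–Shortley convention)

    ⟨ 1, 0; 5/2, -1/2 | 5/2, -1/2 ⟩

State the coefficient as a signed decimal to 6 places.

√[6·1!1!4!/7! · 1!1!2!3!2!3!] = √(144/35)
  +(−1)^0/∏(0,1,1,2,0,2)! = 1/4  (running 1/4)
  +(−1)^1/∏(1,0,0,1,1,3)! = -1/6  (running 1/12)
⟨..|..⟩ = √(144/35)·(1/12) = +0.169031

+√(1/35) = +0.169031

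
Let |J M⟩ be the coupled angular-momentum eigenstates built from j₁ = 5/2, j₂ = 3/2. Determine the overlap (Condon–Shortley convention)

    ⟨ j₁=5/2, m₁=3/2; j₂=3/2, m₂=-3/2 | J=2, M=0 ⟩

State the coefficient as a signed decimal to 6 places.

triangle: 2!*3!*1!/7! = 12/5040
(j±m)!: 4!*1!*0!*3!*2!*2! = 576
prefactor² = (2J+1)*Δ*N² = 48/7
  k=0: +1/(0!*2!*1!*0!*2!*1!) = 1/4
Σ = 1/4  ⇒  CG² = 48/7*1/4² = 3/7
CG = +√(3/7) = +0.654654

+√(3/7) = +0.654654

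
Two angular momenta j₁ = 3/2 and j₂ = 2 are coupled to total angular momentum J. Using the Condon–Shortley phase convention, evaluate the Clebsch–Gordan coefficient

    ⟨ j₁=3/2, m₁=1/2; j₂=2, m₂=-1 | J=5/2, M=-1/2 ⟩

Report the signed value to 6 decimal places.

triangle: 1!×2!×3!/7! = 12/5040
(j±m)!: 2!×1!×1!×3!×2!×3! = 144
prefactor² = (2J+1)×Δ×N² = 72/35
  k=0: +1/(0!×1!×1!×1!×1!×2!) = 1/2
  k=1: −1/(1!×0!×0!×0!×2!×3!) = -1/12
Σ = 5/12  ⇒  CG² = 72/35×5/12² = 5/14
CG = +√(5/14) = +0.597614

+0.597614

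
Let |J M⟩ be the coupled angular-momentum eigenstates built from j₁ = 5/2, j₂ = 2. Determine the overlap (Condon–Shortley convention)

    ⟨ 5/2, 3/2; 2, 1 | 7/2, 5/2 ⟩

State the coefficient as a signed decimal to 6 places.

+0.125988  (= +√(1/63))

√[8·1!4!3!/9! · 4!1!3!1!6!1!] = √(2304/7)
  +(−1)^0/∏(0,1,1,3,3,0)! = 1/36  (running 1/36)
  +(−1)^1/∏(1,0,0,2,4,1)! = -1/48  (running 1/144)
⟨..|..⟩ = √(2304/7)·(1/144) = +0.125988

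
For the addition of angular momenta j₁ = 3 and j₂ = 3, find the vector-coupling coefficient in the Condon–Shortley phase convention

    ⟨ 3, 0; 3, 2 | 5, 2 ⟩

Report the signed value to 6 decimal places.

−√(1/3) = -0.577350

triangle: 1!*5!*5!/12! = 14400/479001600
(j±m)!: 3!*3!*5!*1!*7!*3! = 130636800
prefactor² = (2J+1)*Δ*N² = 43200
  k=0: +1/(0!*1!*3!*5!*2!*0!) = 1/1440
  k=1: −1/(1!*0!*2!*4!*3!*1!) = -1/288
Σ = -1/360  ⇒  CG² = 43200*(-1/360)² = 1/3
CG = −√(1/3) = -0.577350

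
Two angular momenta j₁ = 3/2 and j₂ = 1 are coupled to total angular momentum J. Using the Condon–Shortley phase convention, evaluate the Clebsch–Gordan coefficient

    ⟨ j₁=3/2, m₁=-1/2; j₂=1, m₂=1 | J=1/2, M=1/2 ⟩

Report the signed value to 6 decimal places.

triangle: 2!*1!*0!/4! = 2/24
(j±m)!: 1!*2!*2!*0!*1!*0! = 4
prefactor² = (2J+1)*Δ*N² = 2/3
  k=2: +1/(2!*0!*0!*0!*1!*0!) = 1/2
Σ = 1/2  ⇒  CG² = 2/3*1/2² = 1/6
CG = +√(1/6) = +0.408248

+√(1/6) ≈ +0.408248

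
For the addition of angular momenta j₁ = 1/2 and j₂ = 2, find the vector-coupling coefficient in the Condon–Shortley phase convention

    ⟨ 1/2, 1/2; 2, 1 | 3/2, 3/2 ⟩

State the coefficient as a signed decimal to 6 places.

triangle: 1!*0!*3!/5! = 6/120
(j±m)!: 1!*0!*3!*1!*3!*0! = 36
prefactor² = (2J+1)*Δ*N² = 36/5
  k=0: +1/(0!*1!*0!*3!*0!*0!) = 1/6
Σ = 1/6  ⇒  CG² = 36/5*1/6² = 1/5
CG = +√(1/5) = +0.447214

+0.447214  (= +√(1/5))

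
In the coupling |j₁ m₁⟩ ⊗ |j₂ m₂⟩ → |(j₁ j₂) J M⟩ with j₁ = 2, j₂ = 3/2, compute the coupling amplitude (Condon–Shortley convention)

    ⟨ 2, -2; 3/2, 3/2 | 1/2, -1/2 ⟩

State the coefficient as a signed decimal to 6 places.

−√(2/5) ≈ -0.632456

triangle: 3!×1!×0!/5! = 6/120
(j±m)!: 0!×4!×3!×0!×0!×1! = 144
prefactor² = (2J+1)×Δ×N² = 72/5
  k=3: −1/(3!×0!×1!×0!×0!×0!) = -1/6
Σ = -1/6  ⇒  CG² = 72/5×(-1/6)² = 2/5
CG = −√(2/5) = -0.632456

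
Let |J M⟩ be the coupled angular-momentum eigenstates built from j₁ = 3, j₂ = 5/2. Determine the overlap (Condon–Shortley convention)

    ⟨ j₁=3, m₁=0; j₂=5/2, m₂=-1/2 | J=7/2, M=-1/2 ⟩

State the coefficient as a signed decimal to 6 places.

√[8·2!4!3!/10! · 3!3!2!3!3!4!] = √(6912/175)
  +(−1)^0/∏(0,2,3,2,1,1)! = 1/24  (running 1/24)
  +(−1)^1/∏(1,1,2,1,2,2)! = -1/8  (running -1/12)
  +(−1)^2/∏(2,0,1,0,3,3)! = 1/72  (running -5/72)
⟨..|..⟩ = √(6912/175)·(-5/72) = -0.436436

-0.436436  (= −√(4/21))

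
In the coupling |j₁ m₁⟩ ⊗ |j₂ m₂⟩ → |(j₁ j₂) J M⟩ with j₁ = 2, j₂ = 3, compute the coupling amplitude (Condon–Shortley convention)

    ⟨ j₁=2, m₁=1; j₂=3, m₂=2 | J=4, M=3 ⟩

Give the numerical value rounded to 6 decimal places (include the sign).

-0.223607  (= −√(1/20))

j₁+j₂−J=1  J+j₁−j₂=3  J−j₁+j₂=5  j₁+j₂+J+1=10
(j₁±m₁, j₂±m₂, J±M) = (3,1,5,1,7,1)
P² = 6480
sum k=0..1:
  [0] +1/240 = 1/240
  [1] −1/144 = -1/144
S = -1/360
C² = P²·S² = 1/20 ; C = -0.223607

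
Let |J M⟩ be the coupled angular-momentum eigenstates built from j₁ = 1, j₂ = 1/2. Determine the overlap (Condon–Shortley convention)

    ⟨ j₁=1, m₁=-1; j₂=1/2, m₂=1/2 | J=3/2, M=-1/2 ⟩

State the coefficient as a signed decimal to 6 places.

j₁+j₂−J=0  J+j₁−j₂=2  J−j₁+j₂=1  j₁+j₂+J+1=4
(j₁±m₁, j₂±m₂, J±M) = (0,2,1,0,1,2)
P² = 4/3
sum k=0..0:
  [0] +1/2 = 1/2
S = 1/2
C² = P²·S² = 1/3 ; C = +0.577350

+√(1/3) = +0.577350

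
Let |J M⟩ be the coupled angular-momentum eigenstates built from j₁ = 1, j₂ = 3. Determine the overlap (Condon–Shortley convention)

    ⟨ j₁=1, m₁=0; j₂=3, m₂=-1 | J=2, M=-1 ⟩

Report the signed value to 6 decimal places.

j₁+j₂−J=2  J+j₁−j₂=0  J−j₁+j₂=4  j₁+j₂+J+1=7
(j₁±m₁, j₂±m₂, J±M) = (1,1,2,4,1,3)
P² = 96/7
sum k=1..1:
  [1] −1/6 = -1/6
S = -1/6
C² = P²·S² = 8/21 ; C = -0.617213

−√(8/21) = -0.617213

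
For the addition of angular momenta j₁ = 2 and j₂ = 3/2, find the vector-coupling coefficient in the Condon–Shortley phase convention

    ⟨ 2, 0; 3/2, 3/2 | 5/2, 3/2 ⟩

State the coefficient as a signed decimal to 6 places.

√[6·1!3!2!/7! · 2!2!3!0!4!1!] = √(288/35)
  +(−1)^1/∏(1,0,1,2,2,0)! = -1/4  (running -1/4)
⟨..|..⟩ = √(288/35)·(-1/4) = -0.717137

−√(18/35) ≈ -0.717137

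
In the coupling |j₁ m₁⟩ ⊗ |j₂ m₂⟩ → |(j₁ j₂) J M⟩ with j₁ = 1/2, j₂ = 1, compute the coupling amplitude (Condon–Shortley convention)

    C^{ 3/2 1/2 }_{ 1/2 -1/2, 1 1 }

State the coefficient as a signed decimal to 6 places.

triangle: 0!*1!*2!/4! = 2/24
(j±m)!: 0!*1!*2!*0!*2!*1! = 4
prefactor² = (2J+1)*Δ*N² = 4/3
  k=0: +1/(0!*0!*1!*2!*0!*0!) = 1/2
Σ = 1/2  ⇒  CG² = 4/3*1/2² = 1/3
CG = +√(1/3) = +0.577350

+√(1/3) = +0.577350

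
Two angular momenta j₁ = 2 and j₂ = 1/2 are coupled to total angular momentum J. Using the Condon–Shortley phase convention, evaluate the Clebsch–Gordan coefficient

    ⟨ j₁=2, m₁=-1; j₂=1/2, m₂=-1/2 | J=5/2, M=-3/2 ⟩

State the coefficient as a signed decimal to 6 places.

j₁+j₂−J=0  J+j₁−j₂=4  J−j₁+j₂=1  j₁+j₂+J+1=6
(j₁±m₁, j₂±m₂, J±M) = (1,3,0,1,1,4)
P² = 144/5
sum k=0..0:
  [0] +1/6 = 1/6
S = 1/6
C² = P²·S² = 4/5 ; C = +0.894427

+0.894427  (= +√(4/5))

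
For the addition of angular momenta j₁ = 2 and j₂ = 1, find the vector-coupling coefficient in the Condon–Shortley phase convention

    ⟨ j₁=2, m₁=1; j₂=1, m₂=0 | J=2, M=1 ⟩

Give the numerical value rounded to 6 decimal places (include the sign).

+√(1/6) = +0.408248

triangle: 1!×3!×1!/6! = 6/720
(j±m)!: 3!×1!×1!×1!×3!×1! = 36
prefactor² = (2J+1)×Δ×N² = 3/2
  k=0: +1/(0!×1!×1!×1!×2!×0!) = 1/2
  k=1: −1/(1!×0!×0!×0!×3!×1!) = -1/6
Σ = 1/3  ⇒  CG² = 3/2×1/3² = 1/6
CG = +√(1/6) = +0.408248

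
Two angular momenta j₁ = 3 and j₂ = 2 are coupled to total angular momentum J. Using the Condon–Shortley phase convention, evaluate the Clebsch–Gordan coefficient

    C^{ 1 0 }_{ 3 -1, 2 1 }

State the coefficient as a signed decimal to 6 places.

triangle: 4!·2!·0!/7! = 48/5040
(j±m)!: 2!·4!·3!·1!·1!·1! = 288
prefactor² = (2J+1)·Δ·N² = 288/35
  k=3: −1/(3!·1!·1!·0!·1!·0!) = -1/6
Σ = -1/6  ⇒  CG² = 288/35·(-1/6)² = 8/35
CG = −√(8/35) = -0.478091

−√(8/35) ≈ -0.478091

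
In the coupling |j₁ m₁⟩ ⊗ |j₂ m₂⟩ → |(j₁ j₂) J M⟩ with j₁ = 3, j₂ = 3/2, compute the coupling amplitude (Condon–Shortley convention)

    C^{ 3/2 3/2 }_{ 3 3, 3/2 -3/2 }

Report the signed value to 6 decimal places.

+√(4/7) ≈ +0.755929

triangle: 3!·3!·0!/7! = 36/5040
(j±m)!: 6!·0!·0!·3!·3!·0! = 25920
prefactor² = (2J+1)·Δ·N² = 5184/7
  k=0: +1/(0!·3!·0!·0!·3!·0!) = 1/36
Σ = 1/36  ⇒  CG² = 5184/7·1/36² = 4/7
CG = +√(4/7) = +0.755929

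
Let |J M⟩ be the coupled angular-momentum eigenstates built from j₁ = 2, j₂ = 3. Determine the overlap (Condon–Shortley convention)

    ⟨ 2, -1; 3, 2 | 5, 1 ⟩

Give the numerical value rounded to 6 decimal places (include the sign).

triangle: 0!*4!*6!/11! = 17280/39916800
(j±m)!: 1!*3!*5!*1!*6!*4! = 12441600
prefactor² = (2J+1)*Δ*N² = 414720/7
  k=0: +1/(0!*0!*3!*5!*1!*1!) = 1/720
Σ = 1/720  ⇒  CG² = 414720/7*1/720² = 4/35
CG = +√(4/35) = +0.338062

+√(4/35) ≈ +0.338062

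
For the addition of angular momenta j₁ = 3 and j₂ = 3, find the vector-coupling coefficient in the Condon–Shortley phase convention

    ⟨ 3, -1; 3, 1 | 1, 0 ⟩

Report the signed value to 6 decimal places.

-0.188982

√[3·5!1!1!/8! · 2!4!4!2!1!1!] = √(144/7)
  +(−1)^3/∏(3,2,1,1,0,0)! = -1/12  (running -1/12)
  +(−1)^4/∏(4,1,0,0,1,1)! = 1/24  (running -1/24)
⟨..|..⟩ = √(144/7)·(-1/24) = -0.188982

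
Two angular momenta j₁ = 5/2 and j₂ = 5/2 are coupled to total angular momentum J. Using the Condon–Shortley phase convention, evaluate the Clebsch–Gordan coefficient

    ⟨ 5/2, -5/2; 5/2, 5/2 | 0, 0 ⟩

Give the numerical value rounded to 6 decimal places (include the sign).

j₁+j₂−J=5  J+j₁−j₂=0  J−j₁+j₂=0  j₁+j₂+J+1=6
(j₁±m₁, j₂±m₂, J±M) = (0,5,5,0,0,0)
P² = 2400
sum k=5..5:
  [5] −1/120 = -1/120
S = -1/120
C² = P²·S² = 1/6 ; C = -0.408248

-0.408248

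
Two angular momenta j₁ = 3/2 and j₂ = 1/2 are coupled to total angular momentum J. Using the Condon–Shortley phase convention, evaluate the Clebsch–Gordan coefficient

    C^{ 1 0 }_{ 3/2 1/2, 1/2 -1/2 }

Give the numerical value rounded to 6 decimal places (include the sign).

triangle: 1!·2!·0!/4! = 2/24
(j±m)!: 2!·1!·0!·1!·1!·1! = 2
prefactor² = (2J+1)·Δ·N² = 1/2
  k=0: +1/(0!·1!·1!·0!·1!·0!) = 1
Σ = 1  ⇒  CG² = 1/2·1² = 1/2
CG = +√(1/2) = +0.707107

+0.707107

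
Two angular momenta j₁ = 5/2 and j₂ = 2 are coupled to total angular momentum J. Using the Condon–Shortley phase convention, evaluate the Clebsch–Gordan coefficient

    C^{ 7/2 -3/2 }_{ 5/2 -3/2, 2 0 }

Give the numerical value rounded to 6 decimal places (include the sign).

triangle: 1!*4!*3!/9! = 144/362880
(j±m)!: 1!*4!*2!*2!*2!*5! = 23040
prefactor² = (2J+1)*Δ*N² = 512/7
  k=0: +1/(0!*1!*4!*2!*0!*1!) = 1/48
  k=1: −1/(1!*0!*3!*1!*1!*2!) = -1/12
Σ = -1/16  ⇒  CG² = 512/7*(-1/16)² = 2/7
CG = −√(2/7) = -0.534522

-0.534522  (= −√(2/7))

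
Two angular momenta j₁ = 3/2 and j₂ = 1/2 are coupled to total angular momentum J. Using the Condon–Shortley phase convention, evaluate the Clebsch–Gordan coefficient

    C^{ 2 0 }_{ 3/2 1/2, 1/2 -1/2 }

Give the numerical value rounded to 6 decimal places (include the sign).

j₁+j₂−J=0  J+j₁−j₂=3  J−j₁+j₂=1  j₁+j₂+J+1=5
(j₁±m₁, j₂±m₂, J±M) = (2,1,0,1,2,2)
P² = 2
sum k=0..0:
  [0] +1/2 = 1/2
S = 1/2
C² = P²·S² = 1/2 ; C = +0.707107

+0.707107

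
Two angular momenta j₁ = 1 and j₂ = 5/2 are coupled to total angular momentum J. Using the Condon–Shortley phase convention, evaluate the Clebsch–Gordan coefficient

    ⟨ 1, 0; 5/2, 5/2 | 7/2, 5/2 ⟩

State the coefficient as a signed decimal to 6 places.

√[8·0!2!5!/8! · 1!1!5!0!6!1!] = √(28800/7)
  +(−1)^0/∏(0,0,1,5,1,0)! = 1/120  (running 1/120)
⟨..|..⟩ = √(28800/7)·(1/120) = +0.534522

+√(2/7) ≈ +0.534522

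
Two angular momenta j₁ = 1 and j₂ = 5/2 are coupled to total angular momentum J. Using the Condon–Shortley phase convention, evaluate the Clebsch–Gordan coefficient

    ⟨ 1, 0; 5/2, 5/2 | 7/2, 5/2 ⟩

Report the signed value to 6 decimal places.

√[8·0!2!5!/8! · 1!1!5!0!6!1!] = √(28800/7)
  +(−1)^0/∏(0,0,1,5,1,0)! = 1/120  (running 1/120)
⟨..|..⟩ = √(28800/7)·(1/120) = +0.534522

+0.534522  (= +√(2/7))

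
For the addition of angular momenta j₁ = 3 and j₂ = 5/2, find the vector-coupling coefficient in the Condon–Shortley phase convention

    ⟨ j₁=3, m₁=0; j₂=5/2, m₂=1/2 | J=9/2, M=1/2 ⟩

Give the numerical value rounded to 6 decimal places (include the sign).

√[10·1!5!4!/11! · 3!3!3!2!5!4!] = √(69120/77)
  +(−1)^0/∏(0,1,3,3,2,1)! = 1/72  (running 1/72)
  +(−1)^1/∏(1,0,2,2,3,2)! = -1/48  (running -1/144)
⟨..|..⟩ = √(69120/77)·(-1/144) = -0.208063

-0.208063  (= −√(10/231))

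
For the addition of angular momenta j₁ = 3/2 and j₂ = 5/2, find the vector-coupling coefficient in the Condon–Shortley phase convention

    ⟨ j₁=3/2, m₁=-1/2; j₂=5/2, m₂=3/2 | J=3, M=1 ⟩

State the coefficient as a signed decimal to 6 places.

−√(49/120) = -0.639010

triangle: 1!×2!×4!/8! = 48/40320
(j±m)!: 1!×2!×4!×1!×4!×2! = 2304
prefactor² = (2J+1)×Δ×N² = 96/5
  k=0: +1/(0!×1!×2!×4!×0!×0!) = 1/48
  k=1: −1/(1!×0!×1!×3!×1!×1!) = -1/6
Σ = -7/48  ⇒  CG² = 96/5×(-7/48)² = 49/120
CG = −√(49/120) = -0.639010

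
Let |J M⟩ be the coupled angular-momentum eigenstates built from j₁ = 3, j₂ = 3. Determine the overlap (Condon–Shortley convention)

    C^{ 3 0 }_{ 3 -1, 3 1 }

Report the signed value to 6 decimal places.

√[7·3!3!3!/10! · 2!4!4!2!3!3!] = √(864/25)
  +(−1)^1/∏(1,2,3,3,0,0)! = -1/72  (running -1/72)
  +(−1)^2/∏(2,1,2,2,1,1)! = 1/8  (running 1/9)
  +(−1)^3/∏(3,0,1,1,2,2)! = -1/24  (running 5/72)
⟨..|..⟩ = √(864/25)·(5/72) = +0.408248

+√(1/6) = +0.408248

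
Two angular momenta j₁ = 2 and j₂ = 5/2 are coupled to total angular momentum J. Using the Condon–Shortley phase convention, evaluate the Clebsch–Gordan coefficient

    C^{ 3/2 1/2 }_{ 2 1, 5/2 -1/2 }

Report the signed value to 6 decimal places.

√[4·3!1!2!/7! · 3!1!2!3!2!1!] = √(48/35)
  +(−1)^0/∏(0,3,1,2,0,0)! = 1/12  (running 1/12)
  +(−1)^1/∏(1,2,0,1,1,1)! = -1/2  (running -5/12)
⟨..|..⟩ = √(48/35)·(-5/12) = -0.487950

-0.487950  (= −√(5/21))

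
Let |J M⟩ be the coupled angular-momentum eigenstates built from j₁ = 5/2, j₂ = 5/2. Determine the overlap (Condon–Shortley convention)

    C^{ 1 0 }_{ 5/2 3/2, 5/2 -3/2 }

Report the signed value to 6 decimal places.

√[3·4!1!1!/7! · 4!1!1!4!1!1!] = √(288/35)
  +(−1)^0/∏(0,4,1,1,0,0)! = 1/24  (running 1/24)
  +(−1)^1/∏(1,3,0,0,1,1)! = -1/6  (running -1/8)
⟨..|..⟩ = √(288/35)·(-1/8) = -0.358569

-0.358569  (= −√(9/70))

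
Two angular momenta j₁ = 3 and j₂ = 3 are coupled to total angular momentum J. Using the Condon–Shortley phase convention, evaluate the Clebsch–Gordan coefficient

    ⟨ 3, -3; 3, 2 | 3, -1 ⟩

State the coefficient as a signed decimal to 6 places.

√[7·3!3!3!/10! · 0!6!5!1!2!4!] = √(1728)
  +(−1)^3/∏(3,0,3,2,0,1)! = -1/72  (running -1/72)
⟨..|..⟩ = √(1728)·(-1/72) = -0.577350

-0.577350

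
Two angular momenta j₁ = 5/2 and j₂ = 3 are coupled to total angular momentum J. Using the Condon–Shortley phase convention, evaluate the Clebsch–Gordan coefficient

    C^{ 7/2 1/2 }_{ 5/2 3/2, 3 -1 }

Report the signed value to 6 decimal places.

triangle: 2!×3!×4!/10! = 288/3628800
(j±m)!: 4!×1!×2!×4!×4!×3! = 165888
prefactor² = (2J+1)×Δ×N² = 18432/175
  k=0: +1/(0!×2!×1!×2!×2!×2!) = 1/16
  k=1: −1/(1!×1!×0!×1!×3!×3!) = -1/36
Σ = 5/144  ⇒  CG² = 18432/175×5/144² = 8/63
CG = +√(8/63) = +0.356348

+0.356348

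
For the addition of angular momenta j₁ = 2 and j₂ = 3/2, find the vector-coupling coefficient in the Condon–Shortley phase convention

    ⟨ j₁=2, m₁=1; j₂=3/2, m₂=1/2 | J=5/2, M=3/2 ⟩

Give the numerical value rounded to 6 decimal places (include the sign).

+√(1/35) ≈ +0.169031

√[6·1!3!2!/7! · 3!1!2!1!4!1!] = √(144/35)
  +(−1)^0/∏(0,1,1,2,2,0)! = 1/4  (running 1/4)
  +(−1)^1/∏(1,0,0,1,3,1)! = -1/6  (running 1/12)
⟨..|..⟩ = √(144/35)·(1/12) = +0.169031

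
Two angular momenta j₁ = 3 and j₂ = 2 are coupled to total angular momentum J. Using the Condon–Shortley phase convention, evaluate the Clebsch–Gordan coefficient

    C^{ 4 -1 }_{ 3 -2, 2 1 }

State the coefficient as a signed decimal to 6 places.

-0.591608

j₁+j₂−J=1  J+j₁−j₂=5  J−j₁+j₂=3  j₁+j₂+J+1=10
(j₁±m₁, j₂±m₂, J±M) = (1,5,3,1,3,5)
P² = 6480/7
sum k=0..1:
  [0] +1/720 = 1/720
  [1] −1/48 = -1/48
S = -7/360
C² = P²·S² = 7/20 ; C = -0.591608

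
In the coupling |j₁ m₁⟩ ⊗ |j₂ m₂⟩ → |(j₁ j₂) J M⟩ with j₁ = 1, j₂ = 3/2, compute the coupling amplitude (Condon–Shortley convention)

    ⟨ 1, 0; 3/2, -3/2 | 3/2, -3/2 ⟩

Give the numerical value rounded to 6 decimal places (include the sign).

triangle: 1!·1!·2!/5! = 2/120
(j±m)!: 1!·1!·0!·3!·0!·3! = 36
prefactor² = (2J+1)·Δ·N² = 12/5
  k=0: +1/(0!·1!·1!·0!·0!·2!) = 1/2
Σ = 1/2  ⇒  CG² = 12/5·1/2² = 3/5
CG = +√(3/5) = +0.774597

+0.774597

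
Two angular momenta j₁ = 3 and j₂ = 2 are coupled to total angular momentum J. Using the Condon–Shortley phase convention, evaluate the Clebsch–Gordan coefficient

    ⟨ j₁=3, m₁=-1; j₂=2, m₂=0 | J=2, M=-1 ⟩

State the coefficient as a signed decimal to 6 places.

+0.377964  (= +√(1/7))

j₁+j₂−J=3  J+j₁−j₂=3  J−j₁+j₂=1  j₁+j₂+J+1=8
(j₁±m₁, j₂±m₂, J±M) = (2,4,2,2,1,3)
P² = 36/7
sum k=1..2:
  [1] −1/12 = -1/12
  [2] +1/4 = 1/4
S = 1/6
C² = P²·S² = 1/7 ; C = +0.377964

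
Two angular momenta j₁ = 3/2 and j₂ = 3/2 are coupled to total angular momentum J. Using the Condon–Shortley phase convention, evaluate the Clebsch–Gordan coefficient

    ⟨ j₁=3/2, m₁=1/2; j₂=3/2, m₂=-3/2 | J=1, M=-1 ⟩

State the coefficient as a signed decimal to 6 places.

+0.547723

triangle: 2!·1!·1!/5! = 2/120
(j±m)!: 2!·1!·0!·3!·0!·2! = 24
prefactor² = (2J+1)·Δ·N² = 6/5
  k=0: +1/(0!·2!·1!·0!·0!·1!) = 1/2
Σ = 1/2  ⇒  CG² = 6/5·1/2² = 3/10
CG = +√(3/10) = +0.547723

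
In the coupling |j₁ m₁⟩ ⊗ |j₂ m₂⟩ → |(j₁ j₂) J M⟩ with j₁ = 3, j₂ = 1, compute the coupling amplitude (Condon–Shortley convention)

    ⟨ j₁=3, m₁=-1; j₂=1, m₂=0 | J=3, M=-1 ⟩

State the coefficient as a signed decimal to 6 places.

j₁+j₂−J=1  J+j₁−j₂=5  J−j₁+j₂=1  j₁+j₂+J+1=8
(j₁±m₁, j₂±m₂, J±M) = (2,4,1,1,2,4)
P² = 48
sum k=0..1:
  [0] +1/24 = 1/24
  [1] −1/12 = -1/12
S = -1/24
C² = P²·S² = 1/12 ; C = -0.288675

-0.288675  (= −√(1/12))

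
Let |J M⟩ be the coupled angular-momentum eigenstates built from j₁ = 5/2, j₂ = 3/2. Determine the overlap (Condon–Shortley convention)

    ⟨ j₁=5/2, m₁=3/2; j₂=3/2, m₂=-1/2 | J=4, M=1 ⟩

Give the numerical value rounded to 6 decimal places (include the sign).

+0.517549  (= +√(15/56))

triangle: 0!·5!·3!/9! = 720/362880
(j±m)!: 4!·1!·1!·2!·5!·3! = 34560
prefactor² = (2J+1)·Δ·N² = 4320/7
  k=0: +1/(0!·0!·1!·1!·4!·2!) = 1/48
Σ = 1/48  ⇒  CG² = 4320/7·1/48² = 15/56
CG = +√(15/56) = +0.517549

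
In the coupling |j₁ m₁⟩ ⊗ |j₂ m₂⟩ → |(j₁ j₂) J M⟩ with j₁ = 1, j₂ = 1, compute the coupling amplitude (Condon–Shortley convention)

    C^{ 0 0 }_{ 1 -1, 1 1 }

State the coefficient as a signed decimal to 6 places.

+√(1/3) = +0.577350

√[1·2!0!0!/3! · 0!2!2!0!0!0!] = √(4/3)
  +(−1)^2/∏(2,0,0,0,0,0)! = 1/2  (running 1/2)
⟨..|..⟩ = √(4/3)·(1/2) = +0.577350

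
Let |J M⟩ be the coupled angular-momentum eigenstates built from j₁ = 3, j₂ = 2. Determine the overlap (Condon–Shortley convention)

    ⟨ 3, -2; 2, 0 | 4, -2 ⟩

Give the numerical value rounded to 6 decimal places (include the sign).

-0.585540  (= −√(12/35))

j₁+j₂−J=1  J+j₁−j₂=5  J−j₁+j₂=3  j₁+j₂+J+1=10
(j₁±m₁, j₂±m₂, J±M) = (1,5,2,2,2,6)
P² = 8640/7
sum k=0..1:
  [0] +1/240 = 1/240
  [1] −1/48 = -1/48
S = -1/60
C² = P²·S² = 12/35 ; C = -0.585540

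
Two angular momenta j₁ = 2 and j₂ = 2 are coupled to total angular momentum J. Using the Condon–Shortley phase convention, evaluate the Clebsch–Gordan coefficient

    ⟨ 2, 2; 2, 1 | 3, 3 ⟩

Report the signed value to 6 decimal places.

+√(1/2) = +0.707107

triangle: 1!*3!*3!/8! = 36/40320
(j±m)!: 4!*0!*3!*1!*6!*0! = 103680
prefactor² = (2J+1)*Δ*N² = 648
  k=0: +1/(0!*1!*0!*3!*3!*0!) = 1/36
Σ = 1/36  ⇒  CG² = 648*1/36² = 1/2
CG = +√(1/2) = +0.707107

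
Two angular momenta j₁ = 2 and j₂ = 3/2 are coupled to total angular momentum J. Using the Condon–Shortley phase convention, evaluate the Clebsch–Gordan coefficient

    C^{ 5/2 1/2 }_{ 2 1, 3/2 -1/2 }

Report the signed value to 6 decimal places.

√[6·1!3!2!/7! · 3!1!1!2!3!2!] = √(72/35)
  +(−1)^0/∏(0,1,1,1,2,1)! = 1/2  (running 1/2)
  +(−1)^1/∏(1,0,0,0,3,2)! = -1/12  (running 5/12)
⟨..|..⟩ = √(72/35)·(5/12) = +0.597614

+0.597614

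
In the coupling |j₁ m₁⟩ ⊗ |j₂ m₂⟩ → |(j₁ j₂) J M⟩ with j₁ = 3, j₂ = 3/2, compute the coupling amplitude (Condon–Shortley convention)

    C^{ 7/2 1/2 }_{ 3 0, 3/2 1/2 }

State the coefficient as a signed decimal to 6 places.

√[8·1!5!2!/9! · 3!3!2!1!4!3!] = √(384/7)
  +(−1)^0/∏(0,1,3,2,2,0)! = 1/24  (running 1/24)
  +(−1)^1/∏(1,0,2,1,3,1)! = -1/12  (running -1/24)
⟨..|..⟩ = √(384/7)·(-1/24) = -0.308607

-0.308607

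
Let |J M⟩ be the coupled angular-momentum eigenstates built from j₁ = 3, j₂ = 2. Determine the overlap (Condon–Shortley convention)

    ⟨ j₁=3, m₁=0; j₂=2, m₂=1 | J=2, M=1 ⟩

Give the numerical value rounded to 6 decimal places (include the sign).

+√(2/7) = +0.534522

triangle: 3!·3!·1!/8! = 36/40320
(j±m)!: 3!·3!·3!·1!·3!·1! = 1296
prefactor² = (2J+1)·Δ·N² = 81/14
  k=2: +1/(2!·1!·1!·1!·2!·0!) = 1/4
  k=3: −1/(3!·0!·0!·0!·3!·1!) = -1/36
Σ = 2/9  ⇒  CG² = 81/14·2/9² = 2/7
CG = +√(2/7) = +0.534522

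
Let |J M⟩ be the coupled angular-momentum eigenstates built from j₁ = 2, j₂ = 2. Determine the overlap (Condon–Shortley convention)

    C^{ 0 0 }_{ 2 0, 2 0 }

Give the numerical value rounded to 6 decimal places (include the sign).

+√(1/5) = +0.447214

j₁+j₂−J=4  J+j₁−j₂=0  J−j₁+j₂=0  j₁+j₂+J+1=5
(j₁±m₁, j₂±m₂, J±M) = (2,2,2,2,0,0)
P² = 16/5
sum k=2..2:
  [2] +1/4 = 1/4
S = 1/4
C² = P²·S² = 1/5 ; C = +0.447214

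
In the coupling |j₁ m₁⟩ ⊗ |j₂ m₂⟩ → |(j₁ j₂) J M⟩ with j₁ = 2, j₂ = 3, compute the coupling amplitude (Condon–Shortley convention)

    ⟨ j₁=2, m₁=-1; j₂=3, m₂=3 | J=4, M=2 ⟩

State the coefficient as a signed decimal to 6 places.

-0.439155  (= −√(27/140))

triangle: 1!*3!*5!/10! = 720/3628800
(j±m)!: 1!*3!*6!*0!*6!*2! = 6220800
prefactor² = (2J+1)*Δ*N² = 77760/7
  k=1: −1/(1!*0!*2!*5!*1!*0!) = -1/240
Σ = -1/240  ⇒  CG² = 77760/7*(-1/240)² = 27/140
CG = −√(27/140) = -0.439155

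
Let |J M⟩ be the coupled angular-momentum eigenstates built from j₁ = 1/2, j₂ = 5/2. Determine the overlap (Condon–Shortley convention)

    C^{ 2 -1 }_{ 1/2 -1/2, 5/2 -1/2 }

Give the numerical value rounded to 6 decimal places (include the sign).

j₁+j₂−J=1  J+j₁−j₂=0  J−j₁+j₂=4  j₁+j₂+J+1=6
(j₁±m₁, j₂±m₂, J±M) = (0,1,2,3,1,3)
P² = 12
sum k=1..1:
  [1] −1/6 = -1/6
S = -1/6
C² = P²·S² = 1/3 ; C = -0.577350

−√(1/3) = -0.577350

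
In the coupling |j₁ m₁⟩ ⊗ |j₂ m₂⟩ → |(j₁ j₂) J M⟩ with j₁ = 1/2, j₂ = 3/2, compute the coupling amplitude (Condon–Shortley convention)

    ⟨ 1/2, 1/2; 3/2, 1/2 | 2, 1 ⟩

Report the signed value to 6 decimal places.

triangle: 0!·1!·3!/5! = 6/120
(j±m)!: 1!·0!·2!·1!·3!·1! = 12
prefactor² = (2J+1)·Δ·N² = 3
  k=0: +1/(0!·0!·0!·2!·1!·1!) = 1/2
Σ = 1/2  ⇒  CG² = 3·1/2² = 3/4
CG = +√(3/4) = +0.866025

+0.866025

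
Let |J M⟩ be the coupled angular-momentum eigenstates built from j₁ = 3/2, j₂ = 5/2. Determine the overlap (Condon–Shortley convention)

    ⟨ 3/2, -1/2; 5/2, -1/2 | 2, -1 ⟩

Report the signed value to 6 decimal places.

-0.545545  (= −√(25/84))

j₁+j₂−J=2  J+j₁−j₂=1  J−j₁+j₂=3  j₁+j₂+J+1=7
(j₁±m₁, j₂±m₂, J±M) = (1,2,2,3,1,3)
P² = 12/7
sum k=1..2:
  [1] −1/2 = -1/2
  [2] +1/12 = 1/12
S = -5/12
C² = P²·S² = 25/84 ; C = -0.545545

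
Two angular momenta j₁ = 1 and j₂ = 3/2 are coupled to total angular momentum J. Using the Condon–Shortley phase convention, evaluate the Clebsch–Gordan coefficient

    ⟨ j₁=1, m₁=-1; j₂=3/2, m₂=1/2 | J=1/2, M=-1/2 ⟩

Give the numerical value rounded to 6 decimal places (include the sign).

triangle: 2!*0!*1!/4! = 2/24
(j±m)!: 0!*2!*2!*1!*0!*1! = 4
prefactor² = (2J+1)*Δ*N² = 2/3
  k=2: +1/(2!*0!*0!*0!*0!*1!) = 1/2
Σ = 1/2  ⇒  CG² = 2/3*1/2² = 1/6
CG = +√(1/6) = +0.408248

+0.408248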